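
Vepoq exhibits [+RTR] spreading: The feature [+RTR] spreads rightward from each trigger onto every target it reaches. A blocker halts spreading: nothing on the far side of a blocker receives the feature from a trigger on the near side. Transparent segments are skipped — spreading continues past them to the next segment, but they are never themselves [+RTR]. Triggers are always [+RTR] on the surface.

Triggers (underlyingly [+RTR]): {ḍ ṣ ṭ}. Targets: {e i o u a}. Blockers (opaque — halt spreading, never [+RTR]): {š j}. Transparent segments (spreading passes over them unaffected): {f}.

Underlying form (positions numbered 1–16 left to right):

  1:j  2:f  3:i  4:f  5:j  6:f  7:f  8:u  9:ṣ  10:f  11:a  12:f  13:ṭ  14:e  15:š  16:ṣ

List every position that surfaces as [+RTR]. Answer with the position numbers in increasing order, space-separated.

From /ṣ/ at 9 rightward: 10 /f/ transparent; 11 /a/ → [+RTR]; 12 /f/ transparent; 13 /ṭ/ is itself a trigger — this domain ends here.
From /ṭ/ at 13 rightward: 14 /e/ → [+RTR]; 15 /š/ blocks.
From /ṣ/ at 16 rightward: word edge.
Targets with no active source: positions 3 8 stay [-emphatic].

9 11 13 14 16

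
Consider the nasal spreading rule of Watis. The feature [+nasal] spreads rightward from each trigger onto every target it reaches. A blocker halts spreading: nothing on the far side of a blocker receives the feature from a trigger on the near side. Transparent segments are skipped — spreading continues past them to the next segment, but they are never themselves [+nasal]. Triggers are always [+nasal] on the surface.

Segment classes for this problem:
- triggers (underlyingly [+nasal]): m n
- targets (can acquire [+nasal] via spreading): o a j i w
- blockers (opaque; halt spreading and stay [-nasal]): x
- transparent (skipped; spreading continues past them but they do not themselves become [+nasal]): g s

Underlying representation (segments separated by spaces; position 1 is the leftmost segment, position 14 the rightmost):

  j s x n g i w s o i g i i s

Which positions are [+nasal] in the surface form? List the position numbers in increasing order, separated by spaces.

From /n/ at 4 rightward: 5 /g/ transparent; 6 /i/ → [+nasal]; 7 /w/ → [+nasal]; 8 /s/ transparent; 9 /o/ → [+nasal]; 10 /i/ → [+nasal]; 11 /g/ transparent; 12 /i/ → [+nasal]; 13 /i/ → [+nasal]; 14 /s/ transparent; word edge.
Target with no active source: position 1 stays [-nasal].

4 6 7 9 10 12 13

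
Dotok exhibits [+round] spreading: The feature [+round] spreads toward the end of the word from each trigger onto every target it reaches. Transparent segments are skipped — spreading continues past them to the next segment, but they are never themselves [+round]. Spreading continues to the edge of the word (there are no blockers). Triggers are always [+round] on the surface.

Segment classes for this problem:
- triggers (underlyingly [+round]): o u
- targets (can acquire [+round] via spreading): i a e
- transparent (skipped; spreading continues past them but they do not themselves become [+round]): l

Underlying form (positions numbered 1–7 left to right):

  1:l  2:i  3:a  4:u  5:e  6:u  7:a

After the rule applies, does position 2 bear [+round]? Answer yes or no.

no

From /u/ at 4 rightward: 5 /e/ → [+round]; 6 /u/ is itself a trigger — this domain ends here.
From /u/ at 6 rightward: 7 /a/ → [+round]; word edge.
Targets with no active source: positions 2 3 stay [-round].
[+round] positions on the surface: 4 5 6 7.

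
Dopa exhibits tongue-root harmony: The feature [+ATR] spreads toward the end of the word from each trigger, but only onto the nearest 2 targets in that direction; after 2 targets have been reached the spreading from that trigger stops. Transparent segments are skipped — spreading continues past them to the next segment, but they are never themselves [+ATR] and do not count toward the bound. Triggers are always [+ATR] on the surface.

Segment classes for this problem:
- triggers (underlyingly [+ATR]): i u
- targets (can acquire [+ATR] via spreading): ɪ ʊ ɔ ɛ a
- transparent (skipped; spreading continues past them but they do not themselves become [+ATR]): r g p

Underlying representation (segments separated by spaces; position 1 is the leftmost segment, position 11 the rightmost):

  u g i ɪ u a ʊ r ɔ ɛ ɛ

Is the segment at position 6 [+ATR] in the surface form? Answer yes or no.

yes

From /u/ at 1 rightward: 2 /g/ transparent; 3 /i/ is itself a trigger — this domain ends here.
From /i/ at 3 rightward: 4 /ɪ/ → [+ATR]; 5 /u/ is itself a trigger — this domain ends here.
From /u/ at 5 rightward: 6 /a/ → [+ATR]; 7 /ʊ/ → [+ATR]; bound reached.
Targets with no active source: positions 9 10 11 stay [-ATR].
[+ATR] positions on the surface: 1 3 4 5 6 7.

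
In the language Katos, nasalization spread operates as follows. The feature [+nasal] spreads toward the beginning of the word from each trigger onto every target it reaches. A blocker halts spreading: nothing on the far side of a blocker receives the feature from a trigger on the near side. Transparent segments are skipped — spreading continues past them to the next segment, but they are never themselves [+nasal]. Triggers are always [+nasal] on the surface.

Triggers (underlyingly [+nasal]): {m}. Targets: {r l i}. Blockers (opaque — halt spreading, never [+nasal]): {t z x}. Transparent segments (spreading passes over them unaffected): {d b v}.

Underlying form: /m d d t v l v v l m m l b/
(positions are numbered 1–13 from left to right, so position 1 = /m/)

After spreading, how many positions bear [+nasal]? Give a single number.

5

From /m/ at 1 leftward: word edge.
From /m/ at 10 leftward: 9 /l/ → [+nasal]; 8 /v/ transparent; 7 /v/ transparent; 6 /l/ → [+nasal]; 5 /v/ transparent; 4 /t/ blocks.
From /m/ at 11 leftward: 10 /m/ is itself a trigger — this domain ends here.
Target with no active source: position 12 stays [-nasal].
[+nasal] positions on the surface: 1 6 9 10 11.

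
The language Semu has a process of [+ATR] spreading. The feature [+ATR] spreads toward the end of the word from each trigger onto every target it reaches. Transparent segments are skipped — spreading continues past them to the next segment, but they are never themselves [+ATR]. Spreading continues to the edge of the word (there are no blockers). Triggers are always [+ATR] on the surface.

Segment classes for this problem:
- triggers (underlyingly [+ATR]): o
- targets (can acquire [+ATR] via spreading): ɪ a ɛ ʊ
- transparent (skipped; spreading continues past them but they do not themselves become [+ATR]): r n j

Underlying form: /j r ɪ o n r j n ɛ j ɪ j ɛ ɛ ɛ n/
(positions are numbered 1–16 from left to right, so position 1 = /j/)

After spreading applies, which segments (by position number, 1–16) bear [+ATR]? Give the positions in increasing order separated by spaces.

From /o/ at 4 rightward: 5 /n/ transparent; 6 /r/ transparent; 7 /j/ transparent; 8 /n/ transparent; 9 /ɛ/ → [+ATR]; 10 /j/ transparent; 11 /ɪ/ → [+ATR]; 12 /j/ transparent; 13 /ɛ/ → [+ATR]; 14 /ɛ/ → [+ATR]; 15 /ɛ/ → [+ATR]; 16 /n/ transparent; word edge.
Target with no active source: position 3 stays [-ATR].

4 9 11 13 14 15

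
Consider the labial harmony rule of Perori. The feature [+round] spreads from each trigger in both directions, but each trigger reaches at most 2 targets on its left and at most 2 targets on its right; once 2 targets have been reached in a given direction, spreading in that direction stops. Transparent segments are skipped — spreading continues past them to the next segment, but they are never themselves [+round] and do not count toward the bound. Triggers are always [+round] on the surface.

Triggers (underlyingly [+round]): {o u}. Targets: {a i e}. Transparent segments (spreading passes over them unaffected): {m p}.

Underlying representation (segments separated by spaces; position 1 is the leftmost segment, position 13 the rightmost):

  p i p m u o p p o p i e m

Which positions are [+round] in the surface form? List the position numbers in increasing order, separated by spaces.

2 5 6 9 11 12

From /u/ at 5 rightward: 6 /o/ is itself a trigger — this domain ends here.
From /u/ at 5 leftward: 4 /m/ transparent; 3 /p/ transparent; 2 /i/ → [+round]; 1 /p/ transparent; word edge.
From /o/ at 6 rightward: 7 /p/ transparent; 8 /p/ transparent; 9 /o/ is itself a trigger — this domain ends here.
From /o/ at 6 leftward: 5 /u/ is itself a trigger — this domain ends here.
From /o/ at 9 rightward: 10 /p/ transparent; 11 /i/ → [+round]; 12 /e/ → [+round]; bound reached.
From /o/ at 9 leftward: 8 /p/ transparent; 7 /p/ transparent; 6 /o/ is itself a trigger — this domain ends here.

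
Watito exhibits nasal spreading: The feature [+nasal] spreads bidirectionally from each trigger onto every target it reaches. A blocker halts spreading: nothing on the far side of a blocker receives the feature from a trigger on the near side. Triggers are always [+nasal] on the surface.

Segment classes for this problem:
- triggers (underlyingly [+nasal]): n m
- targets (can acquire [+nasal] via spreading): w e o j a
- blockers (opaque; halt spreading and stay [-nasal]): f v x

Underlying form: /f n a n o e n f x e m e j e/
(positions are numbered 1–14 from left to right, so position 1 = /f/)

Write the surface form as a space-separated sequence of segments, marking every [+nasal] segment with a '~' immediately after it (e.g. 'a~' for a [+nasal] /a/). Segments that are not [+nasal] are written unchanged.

f n~ a~ n~ o~ e~ n~ f x e~ m~ e~ j~ e~

From /n/ at 2 rightward: 3 /a/ → [+nasal]; 4 /n/ is itself a trigger — this domain ends here.
From /n/ at 2 leftward: 1 /f/ blocks.
From /n/ at 4 rightward: 5 /o/ → [+nasal]; 6 /e/ → [+nasal]; 7 /n/ is itself a trigger — this domain ends here.
From /n/ at 4 leftward: 3 /a/ → [+nasal]; 2 /n/ is itself a trigger — this domain ends here.
From /n/ at 7 rightward: 8 /f/ blocks.
From /n/ at 7 leftward: 6 /e/ → [+nasal]; 5 /o/ → [+nasal]; 4 /n/ is itself a trigger — this domain ends here.
From /m/ at 11 rightward: 12 /e/ → [+nasal]; 13 /j/ → [+nasal]; 14 /e/ → [+nasal]; word edge.
From /m/ at 11 leftward: 10 /e/ → [+nasal]; 9 /x/ blocks.
[+nasal] positions on the surface: 2 3 4 5 6 7 10 11 12 13 14.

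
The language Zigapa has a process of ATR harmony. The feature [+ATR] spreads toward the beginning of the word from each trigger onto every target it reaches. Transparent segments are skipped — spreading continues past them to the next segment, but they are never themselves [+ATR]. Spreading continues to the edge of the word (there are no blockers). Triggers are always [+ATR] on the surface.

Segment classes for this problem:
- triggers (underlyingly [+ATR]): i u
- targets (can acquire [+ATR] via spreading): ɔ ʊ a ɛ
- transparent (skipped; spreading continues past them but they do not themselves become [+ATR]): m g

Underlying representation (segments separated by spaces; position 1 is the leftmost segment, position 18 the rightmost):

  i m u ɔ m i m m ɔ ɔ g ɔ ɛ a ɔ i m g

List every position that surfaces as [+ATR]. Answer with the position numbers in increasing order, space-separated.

1 3 4 6 9 10 12 13 14 15 16

From /i/ at 1 leftward: word edge.
From /u/ at 3 leftward: 2 /m/ transparent; 1 /i/ is itself a trigger — this domain ends here.
From /i/ at 6 leftward: 5 /m/ transparent; 4 /ɔ/ → [+ATR]; 3 /u/ is itself a trigger — this domain ends here.
From /i/ at 16 leftward: 15 /ɔ/ → [+ATR]; 14 /a/ → [+ATR]; 13 /ɛ/ → [+ATR]; 12 /ɔ/ → [+ATR]; 11 /g/ transparent; 10 /ɔ/ → [+ATR]; 9 /ɔ/ → [+ATR]; 8 /m/ transparent; 7 /m/ transparent; 6 /i/ is itself a trigger — this domain ends here.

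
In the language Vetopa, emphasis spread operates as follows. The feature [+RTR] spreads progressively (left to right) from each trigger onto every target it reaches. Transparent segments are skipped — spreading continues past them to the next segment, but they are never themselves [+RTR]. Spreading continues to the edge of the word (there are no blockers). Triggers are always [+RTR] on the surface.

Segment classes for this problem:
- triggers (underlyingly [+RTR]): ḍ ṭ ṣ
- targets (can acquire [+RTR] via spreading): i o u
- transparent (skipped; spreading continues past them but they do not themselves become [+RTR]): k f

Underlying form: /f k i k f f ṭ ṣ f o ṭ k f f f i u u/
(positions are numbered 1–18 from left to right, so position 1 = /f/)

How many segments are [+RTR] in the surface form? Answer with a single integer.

From /ṭ/ at 7 rightward: 8 /ṣ/ is itself a trigger — this domain ends here.
From /ṣ/ at 8 rightward: 9 /f/ transparent; 10 /o/ → [+RTR]; 11 /ṭ/ is itself a trigger — this domain ends here.
From /ṭ/ at 11 rightward: 12 /k/ transparent; 13 /f/ transparent; 14 /f/ transparent; 15 /f/ transparent; 16 /i/ → [+RTR]; 17 /u/ → [+RTR]; 18 /u/ → [+RTR]; word edge.
Target with no active source: position 3 stays [-emphatic].
[+RTR] positions on the surface: 7 8 10 11 16 17 18.

7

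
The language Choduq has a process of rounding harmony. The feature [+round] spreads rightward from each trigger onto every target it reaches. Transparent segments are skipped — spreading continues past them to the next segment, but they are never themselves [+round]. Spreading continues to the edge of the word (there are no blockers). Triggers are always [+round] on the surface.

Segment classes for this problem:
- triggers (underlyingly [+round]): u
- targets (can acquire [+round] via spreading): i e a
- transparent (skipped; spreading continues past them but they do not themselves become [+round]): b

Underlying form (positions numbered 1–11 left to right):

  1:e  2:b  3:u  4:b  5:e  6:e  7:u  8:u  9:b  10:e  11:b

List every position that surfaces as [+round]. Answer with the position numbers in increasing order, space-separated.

From /u/ at 3 rightward: 4 /b/ transparent; 5 /e/ → [+round]; 6 /e/ → [+round]; 7 /u/ is itself a trigger — this domain ends here.
From /u/ at 7 rightward: 8 /u/ is itself a trigger — this domain ends here.
From /u/ at 8 rightward: 9 /b/ transparent; 10 /e/ → [+round]; 11 /b/ transparent; word edge.
Target with no active source: position 1 stays [-round].

3 5 6 7 8 10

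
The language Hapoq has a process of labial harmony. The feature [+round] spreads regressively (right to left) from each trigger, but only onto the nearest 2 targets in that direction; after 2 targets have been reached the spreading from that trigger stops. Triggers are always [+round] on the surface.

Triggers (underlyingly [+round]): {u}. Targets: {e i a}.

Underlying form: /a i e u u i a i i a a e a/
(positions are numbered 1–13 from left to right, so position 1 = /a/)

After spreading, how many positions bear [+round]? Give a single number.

From /u/ at 4 leftward: 3 /e/ → [+round]; 2 /i/ → [+round]; bound reached.
From /u/ at 5 leftward: 4 /u/ is itself a trigger — this domain ends here.
Targets with no active source: positions 1 6 7 8 9 10 11 12 13 stay [-round].
[+round] positions on the surface: 2 3 4 5.

4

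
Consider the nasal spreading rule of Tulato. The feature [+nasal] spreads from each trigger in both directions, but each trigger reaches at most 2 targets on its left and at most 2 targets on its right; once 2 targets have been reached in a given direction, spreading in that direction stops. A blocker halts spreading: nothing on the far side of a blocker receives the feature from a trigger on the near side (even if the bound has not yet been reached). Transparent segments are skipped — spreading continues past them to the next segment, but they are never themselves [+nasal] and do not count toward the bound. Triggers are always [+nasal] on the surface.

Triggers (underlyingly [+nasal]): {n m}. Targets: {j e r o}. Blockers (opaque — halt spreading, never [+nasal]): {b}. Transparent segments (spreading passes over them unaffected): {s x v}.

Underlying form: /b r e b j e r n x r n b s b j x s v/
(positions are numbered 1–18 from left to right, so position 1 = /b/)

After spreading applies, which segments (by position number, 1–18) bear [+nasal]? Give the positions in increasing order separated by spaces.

From /n/ at 8 rightward: 9 /x/ transparent; 10 /r/ → [+nasal]; 11 /n/ is itself a trigger — this domain ends here.
From /n/ at 8 leftward: 7 /r/ → [+nasal]; 6 /e/ → [+nasal]; bound reached.
From /n/ at 11 rightward: 12 /b/ blocks.
From /n/ at 11 leftward: 10 /r/ → [+nasal]; 9 /x/ transparent; 8 /n/ is itself a trigger — this domain ends here.
Targets with no active source: positions 2 3 5 15 stay [-nasal].

6 7 8 10 11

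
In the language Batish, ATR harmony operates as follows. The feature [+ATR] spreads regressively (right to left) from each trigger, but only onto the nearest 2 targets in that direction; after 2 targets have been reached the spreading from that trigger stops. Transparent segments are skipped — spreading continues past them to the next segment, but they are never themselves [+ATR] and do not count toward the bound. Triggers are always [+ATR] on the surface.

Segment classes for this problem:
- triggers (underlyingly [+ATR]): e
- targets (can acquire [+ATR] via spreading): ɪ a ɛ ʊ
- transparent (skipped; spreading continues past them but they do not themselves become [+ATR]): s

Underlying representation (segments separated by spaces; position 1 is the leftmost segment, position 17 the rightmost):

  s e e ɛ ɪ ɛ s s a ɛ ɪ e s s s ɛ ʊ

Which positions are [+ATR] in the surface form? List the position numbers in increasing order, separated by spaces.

From /e/ at 2 leftward: 1 /s/ transparent; word edge.
From /e/ at 3 leftward: 2 /e/ is itself a trigger — this domain ends here.
From /e/ at 12 leftward: 11 /ɪ/ → [+ATR]; 10 /ɛ/ → [+ATR]; bound reached.
Targets with no active source: positions 4 5 6 9 16 17 stay [-ATR].

2 3 10 11 12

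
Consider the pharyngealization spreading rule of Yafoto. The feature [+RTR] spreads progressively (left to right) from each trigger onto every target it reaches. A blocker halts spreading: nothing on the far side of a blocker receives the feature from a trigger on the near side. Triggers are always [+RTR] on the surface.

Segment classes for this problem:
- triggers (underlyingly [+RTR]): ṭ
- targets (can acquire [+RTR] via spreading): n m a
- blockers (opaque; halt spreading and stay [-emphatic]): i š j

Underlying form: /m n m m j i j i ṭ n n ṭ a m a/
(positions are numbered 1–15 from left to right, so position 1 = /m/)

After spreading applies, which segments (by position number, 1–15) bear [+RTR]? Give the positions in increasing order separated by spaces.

From /ṭ/ at 9 rightward: 10 /n/ → [+RTR]; 11 /n/ → [+RTR]; 12 /ṭ/ is itself a trigger — this domain ends here.
From /ṭ/ at 12 rightward: 13 /a/ → [+RTR]; 14 /m/ → [+RTR]; 15 /a/ → [+RTR]; word edge.
Targets with no active source: positions 1 2 3 4 stay [-emphatic].

9 10 11 12 13 14 15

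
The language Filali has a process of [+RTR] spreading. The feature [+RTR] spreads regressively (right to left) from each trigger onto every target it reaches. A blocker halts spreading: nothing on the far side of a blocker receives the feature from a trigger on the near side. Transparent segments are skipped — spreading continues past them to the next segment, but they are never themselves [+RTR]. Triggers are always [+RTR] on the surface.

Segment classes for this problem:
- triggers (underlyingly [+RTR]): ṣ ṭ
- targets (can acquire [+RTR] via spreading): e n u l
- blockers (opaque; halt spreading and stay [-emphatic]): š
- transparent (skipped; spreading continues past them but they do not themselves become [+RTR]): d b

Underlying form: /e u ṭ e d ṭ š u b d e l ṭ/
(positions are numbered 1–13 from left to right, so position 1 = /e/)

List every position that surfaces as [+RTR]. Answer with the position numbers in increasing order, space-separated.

1 2 3 4 6 8 11 12 13

From /ṭ/ at 3 leftward: 2 /u/ → [+RTR]; 1 /e/ → [+RTR]; word edge.
From /ṭ/ at 6 leftward: 5 /d/ transparent; 4 /e/ → [+RTR]; 3 /ṭ/ is itself a trigger — this domain ends here.
From /ṭ/ at 13 leftward: 12 /l/ → [+RTR]; 11 /e/ → [+RTR]; 10 /d/ transparent; 9 /b/ transparent; 8 /u/ → [+RTR]; 7 /š/ blocks.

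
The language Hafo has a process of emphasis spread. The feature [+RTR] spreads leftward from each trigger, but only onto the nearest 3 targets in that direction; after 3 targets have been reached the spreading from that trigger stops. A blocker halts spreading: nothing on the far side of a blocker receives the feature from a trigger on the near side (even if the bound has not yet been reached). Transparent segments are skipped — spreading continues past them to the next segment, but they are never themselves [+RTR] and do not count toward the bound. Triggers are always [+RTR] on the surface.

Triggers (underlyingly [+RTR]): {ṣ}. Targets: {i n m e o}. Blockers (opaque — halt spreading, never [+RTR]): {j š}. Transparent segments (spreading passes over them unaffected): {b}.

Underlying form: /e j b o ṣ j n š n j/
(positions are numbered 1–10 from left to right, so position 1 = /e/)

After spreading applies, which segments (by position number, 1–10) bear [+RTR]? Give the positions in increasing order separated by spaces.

4 5

From /ṣ/ at 5 leftward: 4 /o/ → [+RTR]; 3 /b/ transparent; 2 /j/ blocks.
Targets with no active source: positions 1 7 9 stay [-emphatic].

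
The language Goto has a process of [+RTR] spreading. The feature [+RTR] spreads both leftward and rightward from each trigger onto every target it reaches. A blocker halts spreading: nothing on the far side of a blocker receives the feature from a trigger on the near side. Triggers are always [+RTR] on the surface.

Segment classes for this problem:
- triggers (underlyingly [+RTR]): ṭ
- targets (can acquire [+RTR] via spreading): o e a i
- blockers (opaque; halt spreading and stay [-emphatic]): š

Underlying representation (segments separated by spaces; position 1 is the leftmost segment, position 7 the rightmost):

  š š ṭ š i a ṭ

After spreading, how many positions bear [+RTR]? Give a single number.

4

From /ṭ/ at 3 rightward: 4 /š/ blocks.
From /ṭ/ at 3 leftward: 2 /š/ blocks.
From /ṭ/ at 7 rightward: word edge.
From /ṭ/ at 7 leftward: 6 /a/ → [+RTR]; 5 /i/ → [+RTR]; 4 /š/ blocks.
[+RTR] positions on the surface: 3 5 6 7.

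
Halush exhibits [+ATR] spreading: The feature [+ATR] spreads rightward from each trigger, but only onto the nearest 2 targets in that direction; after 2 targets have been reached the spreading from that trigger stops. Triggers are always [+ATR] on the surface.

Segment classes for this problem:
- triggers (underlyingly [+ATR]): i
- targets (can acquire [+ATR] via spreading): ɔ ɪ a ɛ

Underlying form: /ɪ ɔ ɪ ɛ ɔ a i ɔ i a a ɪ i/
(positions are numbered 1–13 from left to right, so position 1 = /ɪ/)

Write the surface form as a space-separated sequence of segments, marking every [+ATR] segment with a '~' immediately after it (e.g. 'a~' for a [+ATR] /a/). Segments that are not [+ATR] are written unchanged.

From /i/ at 7 rightward: 8 /ɔ/ → [+ATR]; 9 /i/ is itself a trigger — this domain ends here.
From /i/ at 9 rightward: 10 /a/ → [+ATR]; 11 /a/ → [+ATR]; bound reached.
From /i/ at 13 rightward: word edge.
Targets with no active source: positions 1 2 3 4 5 6 12 stay [-ATR].
[+ATR] positions on the surface: 7 8 9 10 11 13.

ɪ ɔ ɪ ɛ ɔ a i~ ɔ~ i~ a~ a~ ɪ i~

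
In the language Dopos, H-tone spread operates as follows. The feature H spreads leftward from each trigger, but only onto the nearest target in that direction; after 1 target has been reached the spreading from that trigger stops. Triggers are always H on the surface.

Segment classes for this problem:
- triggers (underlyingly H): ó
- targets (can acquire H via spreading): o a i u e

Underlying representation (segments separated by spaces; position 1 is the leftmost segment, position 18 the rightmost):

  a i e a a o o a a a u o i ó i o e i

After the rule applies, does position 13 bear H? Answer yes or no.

yes

From /ó/ at 14 leftward: 13 /i/ → H; bound reached.
Targets with no active source: positions 1 2 3 4 5 6 7 8 9 10 11 12 15 16 17 18 stay [-high tone].
H positions on the surface: 13 14.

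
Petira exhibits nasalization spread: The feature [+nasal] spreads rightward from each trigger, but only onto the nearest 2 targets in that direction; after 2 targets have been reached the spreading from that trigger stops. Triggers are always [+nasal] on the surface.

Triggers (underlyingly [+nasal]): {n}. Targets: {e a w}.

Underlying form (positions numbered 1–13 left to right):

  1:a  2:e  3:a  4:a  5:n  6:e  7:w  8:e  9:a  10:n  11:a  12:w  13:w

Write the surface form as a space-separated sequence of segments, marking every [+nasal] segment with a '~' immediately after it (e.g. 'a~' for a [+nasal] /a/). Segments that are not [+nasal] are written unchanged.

From /n/ at 5 rightward: 6 /e/ → [+nasal]; 7 /w/ → [+nasal]; bound reached.
From /n/ at 10 rightward: 11 /a/ → [+nasal]; 12 /w/ → [+nasal]; bound reached.
Targets with no active source: positions 1 2 3 4 8 9 13 stay [-nasal].
[+nasal] positions on the surface: 5 6 7 10 11 12.

a e a a n~ e~ w~ e a n~ a~ w~ w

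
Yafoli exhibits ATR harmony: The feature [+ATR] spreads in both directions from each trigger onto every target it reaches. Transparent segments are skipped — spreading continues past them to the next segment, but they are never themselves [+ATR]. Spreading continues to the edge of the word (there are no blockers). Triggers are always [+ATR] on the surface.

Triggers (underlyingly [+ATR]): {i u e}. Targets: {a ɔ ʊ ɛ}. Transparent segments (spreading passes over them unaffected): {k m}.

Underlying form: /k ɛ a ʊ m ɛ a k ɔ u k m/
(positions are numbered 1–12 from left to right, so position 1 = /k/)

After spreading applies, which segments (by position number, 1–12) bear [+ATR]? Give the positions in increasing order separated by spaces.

2 3 4 6 7 9 10

From /u/ at 10 rightward: 11 /k/ transparent; 12 /m/ transparent; word edge.
From /u/ at 10 leftward: 9 /ɔ/ → [+ATR]; 8 /k/ transparent; 7 /a/ → [+ATR]; 6 /ɛ/ → [+ATR]; 5 /m/ transparent; 4 /ʊ/ → [+ATR]; 3 /a/ → [+ATR]; 2 /ɛ/ → [+ATR]; 1 /k/ transparent; word edge.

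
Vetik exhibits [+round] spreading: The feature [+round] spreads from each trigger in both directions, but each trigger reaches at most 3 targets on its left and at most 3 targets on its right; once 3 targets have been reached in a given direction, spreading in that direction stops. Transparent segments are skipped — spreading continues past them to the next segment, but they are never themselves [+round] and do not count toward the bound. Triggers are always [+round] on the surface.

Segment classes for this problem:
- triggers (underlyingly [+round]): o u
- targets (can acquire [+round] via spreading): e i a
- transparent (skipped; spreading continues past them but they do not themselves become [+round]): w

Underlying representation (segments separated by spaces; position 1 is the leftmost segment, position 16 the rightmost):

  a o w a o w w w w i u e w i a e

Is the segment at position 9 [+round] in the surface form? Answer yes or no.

no

From /o/ at 2 rightward: 3 /w/ transparent; 4 /a/ → [+round]; 5 /o/ is itself a trigger — this domain ends here.
From /o/ at 2 leftward: 1 /a/ → [+round]; word edge.
From /o/ at 5 rightward: 6 /w/ transparent; 7 /w/ transparent; 8 /w/ transparent; 9 /w/ transparent; 10 /i/ → [+round]; 11 /u/ is itself a trigger — this domain ends here.
From /o/ at 5 leftward: 4 /a/ → [+round]; 3 /w/ transparent; 2 /o/ is itself a trigger — this domain ends here.
From /u/ at 11 rightward: 12 /e/ → [+round]; 13 /w/ transparent; 14 /i/ → [+round]; 15 /a/ → [+round]; bound reached.
From /u/ at 11 leftward: 10 /i/ → [+round]; 9 /w/ transparent; 8 /w/ transparent; 7 /w/ transparent; 6 /w/ transparent; 5 /o/ is itself a trigger — this domain ends here.
Target with no active source: position 16 stays [-round].
[+round] positions on the surface: 1 2 4 5 10 11 12 14 15.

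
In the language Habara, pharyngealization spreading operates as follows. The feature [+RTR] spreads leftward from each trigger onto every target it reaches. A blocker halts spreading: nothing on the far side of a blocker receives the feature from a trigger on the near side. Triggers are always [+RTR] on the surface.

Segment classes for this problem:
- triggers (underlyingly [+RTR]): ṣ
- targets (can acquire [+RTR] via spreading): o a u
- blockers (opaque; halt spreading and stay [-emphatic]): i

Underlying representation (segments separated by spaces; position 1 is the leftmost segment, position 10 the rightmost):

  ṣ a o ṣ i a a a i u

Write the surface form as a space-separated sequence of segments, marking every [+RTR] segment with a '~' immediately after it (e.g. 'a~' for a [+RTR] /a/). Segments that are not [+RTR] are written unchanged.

From /ṣ/ at 1 leftward: word edge.
From /ṣ/ at 4 leftward: 3 /o/ → [+RTR]; 2 /a/ → [+RTR]; 1 /ṣ/ is itself a trigger — this domain ends here.
Targets with no active source: positions 6 7 8 10 stay [-emphatic].
[+RTR] positions on the surface: 1 2 3 4.

ṣ~ a~ o~ ṣ~ i a a a i u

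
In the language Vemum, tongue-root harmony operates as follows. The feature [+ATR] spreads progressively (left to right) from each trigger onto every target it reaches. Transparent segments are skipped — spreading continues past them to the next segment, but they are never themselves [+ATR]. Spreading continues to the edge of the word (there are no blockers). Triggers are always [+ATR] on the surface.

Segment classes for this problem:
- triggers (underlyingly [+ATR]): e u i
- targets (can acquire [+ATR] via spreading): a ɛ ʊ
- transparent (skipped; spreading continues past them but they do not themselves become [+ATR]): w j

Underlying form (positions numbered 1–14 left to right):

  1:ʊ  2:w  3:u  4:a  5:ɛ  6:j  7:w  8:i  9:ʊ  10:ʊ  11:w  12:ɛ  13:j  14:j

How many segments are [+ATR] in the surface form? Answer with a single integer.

7

From /u/ at 3 rightward: 4 /a/ → [+ATR]; 5 /ɛ/ → [+ATR]; 6 /j/ transparent; 7 /w/ transparent; 8 /i/ is itself a trigger — this domain ends here.
From /i/ at 8 rightward: 9 /ʊ/ → [+ATR]; 10 /ʊ/ → [+ATR]; 11 /w/ transparent; 12 /ɛ/ → [+ATR]; 13 /j/ transparent; 14 /j/ transparent; word edge.
Target with no active source: position 1 stays [-ATR].
[+ATR] positions on the surface: 3 4 5 8 9 10 12.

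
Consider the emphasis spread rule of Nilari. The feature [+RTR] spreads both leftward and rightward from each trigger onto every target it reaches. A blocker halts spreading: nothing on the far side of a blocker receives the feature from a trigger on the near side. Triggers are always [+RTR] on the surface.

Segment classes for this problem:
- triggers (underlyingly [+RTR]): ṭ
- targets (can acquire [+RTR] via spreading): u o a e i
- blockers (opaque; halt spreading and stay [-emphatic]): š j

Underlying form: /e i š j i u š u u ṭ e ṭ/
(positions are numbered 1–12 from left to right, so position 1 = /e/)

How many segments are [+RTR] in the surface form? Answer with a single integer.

5

From /ṭ/ at 10 rightward: 11 /e/ → [+RTR]; 12 /ṭ/ is itself a trigger — this domain ends here.
From /ṭ/ at 10 leftward: 9 /u/ → [+RTR]; 8 /u/ → [+RTR]; 7 /š/ blocks.
From /ṭ/ at 12 rightward: word edge.
From /ṭ/ at 12 leftward: 11 /e/ → [+RTR]; 10 /ṭ/ is itself a trigger — this domain ends here.
Targets with no active source: positions 1 2 5 6 stay [-emphatic].
[+RTR] positions on the surface: 8 9 10 11 12.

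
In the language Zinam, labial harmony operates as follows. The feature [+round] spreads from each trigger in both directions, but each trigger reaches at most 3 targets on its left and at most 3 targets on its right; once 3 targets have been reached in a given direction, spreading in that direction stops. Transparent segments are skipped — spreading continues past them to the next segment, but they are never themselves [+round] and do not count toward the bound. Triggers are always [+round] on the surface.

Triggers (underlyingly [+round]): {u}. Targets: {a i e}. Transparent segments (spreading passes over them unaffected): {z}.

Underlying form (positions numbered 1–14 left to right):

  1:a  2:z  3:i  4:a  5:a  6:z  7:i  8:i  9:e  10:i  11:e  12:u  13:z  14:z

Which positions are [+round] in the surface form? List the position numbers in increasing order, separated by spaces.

9 10 11 12

From /u/ at 12 rightward: 13 /z/ transparent; 14 /z/ transparent; word edge.
From /u/ at 12 leftward: 11 /e/ → [+round]; 10 /i/ → [+round]; 9 /e/ → [+round]; bound reached.
Targets with no active source: positions 1 3 4 5 7 8 stay [-round].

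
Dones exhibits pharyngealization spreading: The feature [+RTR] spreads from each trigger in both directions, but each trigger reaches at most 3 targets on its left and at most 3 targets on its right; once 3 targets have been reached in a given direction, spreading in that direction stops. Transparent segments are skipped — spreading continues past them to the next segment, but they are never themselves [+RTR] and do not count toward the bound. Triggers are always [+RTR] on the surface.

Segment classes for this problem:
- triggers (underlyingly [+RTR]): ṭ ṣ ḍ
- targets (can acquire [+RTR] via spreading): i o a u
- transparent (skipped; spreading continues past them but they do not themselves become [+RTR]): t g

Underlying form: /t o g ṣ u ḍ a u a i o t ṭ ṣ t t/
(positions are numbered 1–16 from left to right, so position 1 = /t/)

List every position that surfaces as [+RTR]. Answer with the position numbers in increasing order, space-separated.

From /ṣ/ at 4 rightward: 5 /u/ → [+RTR]; 6 /ḍ/ is itself a trigger — this domain ends here.
From /ṣ/ at 4 leftward: 3 /g/ transparent; 2 /o/ → [+RTR]; 1 /t/ transparent; word edge.
From /ḍ/ at 6 rightward: 7 /a/ → [+RTR]; 8 /u/ → [+RTR]; 9 /a/ → [+RTR]; bound reached.
From /ḍ/ at 6 leftward: 5 /u/ → [+RTR]; 4 /ṣ/ is itself a trigger — this domain ends here.
From /ṭ/ at 13 rightward: 14 /ṣ/ is itself a trigger — this domain ends here.
From /ṭ/ at 13 leftward: 12 /t/ transparent; 11 /o/ → [+RTR]; 10 /i/ → [+RTR]; 9 /a/ → [+RTR]; bound reached.
From /ṣ/ at 14 rightward: 15 /t/ transparent; 16 /t/ transparent; word edge.
From /ṣ/ at 14 leftward: 13 /ṭ/ is itself a trigger — this domain ends here.

2 4 5 6 7 8 9 10 11 13 14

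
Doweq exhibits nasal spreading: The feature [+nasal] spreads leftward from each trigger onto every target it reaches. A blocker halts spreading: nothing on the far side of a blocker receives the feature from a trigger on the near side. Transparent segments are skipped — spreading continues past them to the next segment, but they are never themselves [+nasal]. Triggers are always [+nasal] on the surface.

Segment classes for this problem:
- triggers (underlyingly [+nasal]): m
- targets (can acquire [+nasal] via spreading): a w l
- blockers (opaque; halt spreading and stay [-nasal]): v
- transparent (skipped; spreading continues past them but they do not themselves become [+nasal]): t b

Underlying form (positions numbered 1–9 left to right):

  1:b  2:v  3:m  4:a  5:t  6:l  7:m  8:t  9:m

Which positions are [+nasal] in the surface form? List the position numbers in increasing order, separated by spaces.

From /m/ at 3 leftward: 2 /v/ blocks.
From /m/ at 7 leftward: 6 /l/ → [+nasal]; 5 /t/ transparent; 4 /a/ → [+nasal]; 3 /m/ is itself a trigger — this domain ends here.
From /m/ at 9 leftward: 8 /t/ transparent; 7 /m/ is itself a trigger — this domain ends here.

3 4 6 7 9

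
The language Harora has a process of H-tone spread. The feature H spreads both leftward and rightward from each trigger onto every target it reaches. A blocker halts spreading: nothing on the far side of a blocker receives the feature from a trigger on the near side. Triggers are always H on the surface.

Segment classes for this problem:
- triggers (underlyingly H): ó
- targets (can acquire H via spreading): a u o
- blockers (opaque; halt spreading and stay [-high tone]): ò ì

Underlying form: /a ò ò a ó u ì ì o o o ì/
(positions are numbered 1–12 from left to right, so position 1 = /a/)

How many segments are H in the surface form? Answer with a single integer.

From /ó/ at 5 rightward: 6 /u/ → H; 7 /ì/ blocks.
From /ó/ at 5 leftward: 4 /a/ → H; 3 /ò/ blocks.
Targets with no active source: positions 1 9 10 11 stay [-high tone].
H positions on the surface: 4 5 6.

3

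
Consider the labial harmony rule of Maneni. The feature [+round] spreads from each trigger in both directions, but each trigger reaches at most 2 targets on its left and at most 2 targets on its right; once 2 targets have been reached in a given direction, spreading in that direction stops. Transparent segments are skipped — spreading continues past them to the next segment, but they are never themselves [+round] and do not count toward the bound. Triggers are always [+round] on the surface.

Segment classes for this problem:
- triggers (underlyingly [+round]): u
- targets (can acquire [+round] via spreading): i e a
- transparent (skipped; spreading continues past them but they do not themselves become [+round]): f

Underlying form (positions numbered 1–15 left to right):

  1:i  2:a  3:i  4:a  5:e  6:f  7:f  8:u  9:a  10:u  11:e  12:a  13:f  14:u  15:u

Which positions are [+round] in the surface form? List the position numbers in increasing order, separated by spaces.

From /u/ at 8 rightward: 9 /a/ → [+round]; 10 /u/ is itself a trigger — this domain ends here.
From /u/ at 8 leftward: 7 /f/ transparent; 6 /f/ transparent; 5 /e/ → [+round]; 4 /a/ → [+round]; bound reached.
From /u/ at 10 rightward: 11 /e/ → [+round]; 12 /a/ → [+round]; bound reached.
From /u/ at 10 leftward: 9 /a/ → [+round]; 8 /u/ is itself a trigger — this domain ends here.
From /u/ at 14 rightward: 15 /u/ is itself a trigger — this domain ends here.
From /u/ at 14 leftward: 13 /f/ transparent; 12 /a/ → [+round]; 11 /e/ → [+round]; bound reached.
From /u/ at 15 rightward: word edge.
From /u/ at 15 leftward: 14 /u/ is itself a trigger — this domain ends here.
Targets with no active source: positions 1 2 3 stay [-round].

4 5 8 9 10 11 12 14 15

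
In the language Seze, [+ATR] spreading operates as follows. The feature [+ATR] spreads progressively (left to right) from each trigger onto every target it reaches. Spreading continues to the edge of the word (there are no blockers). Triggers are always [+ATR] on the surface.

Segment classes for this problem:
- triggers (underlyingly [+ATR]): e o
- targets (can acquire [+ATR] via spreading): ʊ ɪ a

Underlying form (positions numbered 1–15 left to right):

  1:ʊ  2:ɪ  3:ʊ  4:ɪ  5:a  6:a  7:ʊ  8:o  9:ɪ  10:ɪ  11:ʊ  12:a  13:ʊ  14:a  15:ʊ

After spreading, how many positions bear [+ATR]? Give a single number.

8

From /o/ at 8 rightward: 9 /ɪ/ → [+ATR]; 10 /ɪ/ → [+ATR]; 11 /ʊ/ → [+ATR]; 12 /a/ → [+ATR]; 13 /ʊ/ → [+ATR]; 14 /a/ → [+ATR]; 15 /ʊ/ → [+ATR]; word edge.
Targets with no active source: positions 1 2 3 4 5 6 7 stay [-ATR].
[+ATR] positions on the surface: 8 9 10 11 12 13 14 15.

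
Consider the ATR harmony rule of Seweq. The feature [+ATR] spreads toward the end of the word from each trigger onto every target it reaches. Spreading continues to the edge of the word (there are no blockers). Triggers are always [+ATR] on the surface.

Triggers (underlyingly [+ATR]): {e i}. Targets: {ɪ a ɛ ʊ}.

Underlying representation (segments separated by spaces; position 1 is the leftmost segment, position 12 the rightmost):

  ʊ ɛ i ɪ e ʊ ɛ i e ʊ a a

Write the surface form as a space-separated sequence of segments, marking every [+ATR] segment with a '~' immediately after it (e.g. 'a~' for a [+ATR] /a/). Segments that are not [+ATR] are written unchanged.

ʊ ɛ i~ ɪ~ e~ ʊ~ ɛ~ i~ e~ ʊ~ a~ a~

From /i/ at 3 rightward: 4 /ɪ/ → [+ATR]; 5 /e/ is itself a trigger — this domain ends here.
From /e/ at 5 rightward: 6 /ʊ/ → [+ATR]; 7 /ɛ/ → [+ATR]; 8 /i/ is itself a trigger — this domain ends here.
From /i/ at 8 rightward: 9 /e/ is itself a trigger — this domain ends here.
From /e/ at 9 rightward: 10 /ʊ/ → [+ATR]; 11 /a/ → [+ATR]; 12 /a/ → [+ATR]; word edge.
Targets with no active source: positions 1 2 stay [-ATR].
[+ATR] positions on the surface: 3 4 5 6 7 8 9 10 11 12.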